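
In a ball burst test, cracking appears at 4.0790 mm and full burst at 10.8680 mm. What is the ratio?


Formula: Ratio = crack / burst
Substituting: Ratio = 4.0790 / 10.8680
Result: 0.3753


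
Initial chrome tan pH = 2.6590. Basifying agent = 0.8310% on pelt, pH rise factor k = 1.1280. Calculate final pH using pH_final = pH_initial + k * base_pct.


Formula: pH_final = pH_initial + k * base_pct
Substituting: pH_final = 2.6590 + 1.1280 * 0.8310
Result: 3.5964


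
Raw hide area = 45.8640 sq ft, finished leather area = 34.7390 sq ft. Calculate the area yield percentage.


Formula: Yield = finished / raw * 100
Substituting: Yield = 34.7390 / 45.8640 * 100
Result: 75.7435 %


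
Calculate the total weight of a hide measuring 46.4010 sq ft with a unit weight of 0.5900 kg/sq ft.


Formula: Weight = area * weight_per_sqft
Substituting: Weight = 46.4010 * 0.5900
Result: 27.3766 kg


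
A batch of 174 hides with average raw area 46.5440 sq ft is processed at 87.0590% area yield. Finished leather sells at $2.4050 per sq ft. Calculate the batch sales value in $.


Raw_total = N * avg_area = 174 * 46.5440 = 8098.6560 sq ft
Finished = Raw_total * yield / 100 = 8098.6560 * 87.0590 / 100 = 7050.6089 sq ft
Value = Finished * price = 7050.6089 * 2.4050 = 16956.7145 $


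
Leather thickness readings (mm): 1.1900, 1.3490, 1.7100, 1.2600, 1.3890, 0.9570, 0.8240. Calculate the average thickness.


Formula: Average = sum / n
Substituting: Average = 8.6790 / 7
Result: 1.2399 mm


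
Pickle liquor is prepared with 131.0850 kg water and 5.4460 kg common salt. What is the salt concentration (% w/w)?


Formula: Conc = salt / (water + salt) * 100
Substituting: Conc = 5.4460 / (131.0850 + 5.4460) * 100
Result: 3.9888 %


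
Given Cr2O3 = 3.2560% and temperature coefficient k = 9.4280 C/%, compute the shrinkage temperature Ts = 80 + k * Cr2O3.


Formula: Ts = 80 + k * Cr2O3
Substituting: Ts = 80 + 9.4280 * 3.2560
Result: 110.6976 C


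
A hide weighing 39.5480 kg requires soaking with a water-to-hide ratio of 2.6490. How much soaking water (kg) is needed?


Formula: Water = hide_weight * ratio
Substituting: Water = 39.5480 * 2.6490
Result: 104.7627 kg


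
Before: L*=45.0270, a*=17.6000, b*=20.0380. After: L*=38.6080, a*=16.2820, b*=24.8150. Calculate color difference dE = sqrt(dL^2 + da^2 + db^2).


dL = -6.4190, da = -1.3180, db = 4.7770
dE = sqrt((-6.4190)^2 + (-1.3180)^2 + 4.7770^2) = 8.1093


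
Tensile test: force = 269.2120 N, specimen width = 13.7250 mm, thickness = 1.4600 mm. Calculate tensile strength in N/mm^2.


Formula: TS = force / (width * thickness)
Substituting: TS = 269.2120 / (13.7250 * 1.4600)
Result: 13.4347 N/mm^2


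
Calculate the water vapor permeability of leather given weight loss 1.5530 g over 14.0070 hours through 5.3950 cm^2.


Formula: WVP = loss / (area * time)
Substituting: WVP = 1.5530 / (5.3950 * 14.0070)
Result: 0.0205511 g/(cm^2*hr)


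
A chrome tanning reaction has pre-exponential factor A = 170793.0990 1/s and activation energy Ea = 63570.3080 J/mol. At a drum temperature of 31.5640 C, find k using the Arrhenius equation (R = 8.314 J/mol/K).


T_K = T_C + 273.15 = 31.5640 + 273.15 = 304.7140 K
exponent = -Ea / (R * T_K) = -63570.3080 / (8.314 * 304.7140) = -25.0930
k = A * exp(exponent) = 170793.0990 * exp(-25.0930) = 2.1614e-06 1/s


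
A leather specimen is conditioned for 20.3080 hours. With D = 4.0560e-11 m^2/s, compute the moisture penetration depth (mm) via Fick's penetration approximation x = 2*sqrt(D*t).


t = 20.3080 hr * 3600 = 73108.8000 s
D * t = 4.0560e-11 * 73108.8000 = 2.9653e-06
x = 2 * sqrt(D*t) = 2 * sqrt(2.9653e-06) = 0.00344401 m = 3.4440 mm


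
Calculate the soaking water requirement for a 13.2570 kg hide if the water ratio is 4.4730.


Formula: Water = hide_weight * ratio
Substituting: Water = 13.2570 * 4.4730
Result: 59.2986 kg


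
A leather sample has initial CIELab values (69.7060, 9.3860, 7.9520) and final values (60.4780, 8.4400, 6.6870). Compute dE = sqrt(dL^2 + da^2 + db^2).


dL = -9.2280, da = -0.9460, db = -1.2650
dE = sqrt((-9.2280)^2 + (-0.9460)^2 + (-1.2650)^2) = 9.3622


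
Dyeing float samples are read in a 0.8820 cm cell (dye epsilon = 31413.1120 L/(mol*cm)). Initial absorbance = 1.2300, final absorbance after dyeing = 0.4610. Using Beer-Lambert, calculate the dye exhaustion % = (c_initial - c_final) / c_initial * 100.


c_initial = A_i / (epsilon * l) = 1.2300 / (31413.1120 * 0.8820) = 4.4394e-05 mol/L
c_final = A_f / (epsilon * l) = 0.4610 / (31413.1120 * 0.8820) = 1.6639e-05 mol/L
Exhaustion = (c_initial - c_final) / c_initial * 100 = (4.4394e-05 - 1.6639e-05) / 4.4394e-05 * 100 = 62.5203 %


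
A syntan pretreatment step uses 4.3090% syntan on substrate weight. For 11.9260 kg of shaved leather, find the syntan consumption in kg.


Formula: Syntan = substrate * pct / 100
Substituting: Syntan = 11.9260 * 4.3090 / 100
Result: 0.5139 kg


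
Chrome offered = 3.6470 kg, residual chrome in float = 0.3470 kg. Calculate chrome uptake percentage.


Formula: Uptake = (offered - residual) / offered * 100
Substituting: Uptake = (3.6470 - 0.3470) / 3.6470 * 100
Result: 90.4853 %


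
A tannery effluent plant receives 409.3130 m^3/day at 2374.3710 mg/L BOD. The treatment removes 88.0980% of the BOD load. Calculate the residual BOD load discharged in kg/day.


Load_in = volume * conc / 1000 = 409.3130 * 2374.3710 / 1000 = 971.8609 kg/day
Removed = Load_in * eff / 100 = 971.8609 * 88.0980 / 100 = 856.1900 kg/day
Load_out = Load_in - Removed = 971.8609 - 856.1900 = 115.6709 kg/day


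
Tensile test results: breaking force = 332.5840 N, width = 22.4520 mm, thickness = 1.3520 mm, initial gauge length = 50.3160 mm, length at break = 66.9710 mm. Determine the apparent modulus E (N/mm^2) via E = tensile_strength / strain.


TS = F / (w * t) = 332.5840 / (22.4520 * 1.3520) = 10.9564 N/mm^2
strain = (Lf - L0) / L0 = (66.9710 - 50.3160) / 50.3160 = 0.3310
E = TS / strain = 10.9564 / 0.3310 = 33.1002 N/mm^2


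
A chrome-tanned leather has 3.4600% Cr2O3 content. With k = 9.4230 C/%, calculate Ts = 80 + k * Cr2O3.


Formula: Ts = 80 + k * Cr2O3
Substituting: Ts = 80 + 9.4230 * 3.4600
Result: 112.6036 C


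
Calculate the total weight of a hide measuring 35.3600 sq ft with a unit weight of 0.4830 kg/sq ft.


Formula: Weight = area * weight_per_sqft
Substituting: Weight = 35.3600 * 0.4830
Result: 17.0789 kg


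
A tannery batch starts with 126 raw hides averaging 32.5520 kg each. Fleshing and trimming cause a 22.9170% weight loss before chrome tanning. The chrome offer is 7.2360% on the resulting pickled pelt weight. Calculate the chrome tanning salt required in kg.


Total_raw = N * avg_wt = 126 * 32.5520 = 4101.5520 kg
Substrate = Total_raw * (1 - loss/100) = 4101.5520 * (1 - 22.9170/100) = 3161.5993 kg
Chrome = Substrate * pct / 100 = 3161.5993 * 7.2360 / 100 = 228.7733 kg


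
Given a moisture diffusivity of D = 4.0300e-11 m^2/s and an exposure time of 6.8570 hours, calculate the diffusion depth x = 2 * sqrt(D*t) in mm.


t = 6.8570 hr * 3600 = 24685.2000 s
D * t = 4.0300e-11 * 24685.2000 = 9.9481e-07
x = 2 * sqrt(D*t) = 2 * sqrt(9.9481e-07) = 0.00199481 m = 1.9948 mm


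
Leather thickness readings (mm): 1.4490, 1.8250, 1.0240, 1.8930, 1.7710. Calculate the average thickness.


Formula: Average = sum / n
Substituting: Average = 7.9620 / 5
Result: 1.5924 mm


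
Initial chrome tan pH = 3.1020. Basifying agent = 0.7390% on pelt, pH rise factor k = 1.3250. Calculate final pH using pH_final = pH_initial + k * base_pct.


Formula: pH_final = pH_initial + k * base_pct
Substituting: pH_final = 3.1020 + 1.3250 * 0.7390
Result: 4.0812


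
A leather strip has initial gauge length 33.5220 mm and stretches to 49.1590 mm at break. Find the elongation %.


Formula: Elongation = (Lf - L0) / L0 * 100
Substituting: Elongation = (49.1590 - 33.5220) / 33.5220 * 100
Result: 46.6470 %


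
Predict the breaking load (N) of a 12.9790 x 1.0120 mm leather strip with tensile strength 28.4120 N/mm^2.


Formula: F = TS * w * t
Substituting: F = 28.4120 * 12.9790 * 1.0120
Result: 373.1845 N


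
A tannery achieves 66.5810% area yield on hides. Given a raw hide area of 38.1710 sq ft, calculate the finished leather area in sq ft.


Formula: finished = raw * yield / 100
Substituting: finished = 38.1710 * 66.5810 / 100
Result: 25.4146 sq ft


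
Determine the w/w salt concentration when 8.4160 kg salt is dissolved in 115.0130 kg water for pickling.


Formula: Conc = salt / (water + salt) * 100
Substituting: Conc = 8.4160 / (115.0130 + 8.4160) * 100
Result: 6.8185 %


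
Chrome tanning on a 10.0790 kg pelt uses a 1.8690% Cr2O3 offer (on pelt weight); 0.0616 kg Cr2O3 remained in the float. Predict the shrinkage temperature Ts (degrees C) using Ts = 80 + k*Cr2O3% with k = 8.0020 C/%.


Offered = pelt * offer_pct / 100 = 10.0790 * 1.8690 / 100 = 0.1884 kg
Uptake = offered - residual = 0.1884 - 0.0616 = 0.1268 kg
Cr2O3% on pelt = uptake / pelt * 100 = 0.1268 / 10.0790 * 100 = 1.2578 %
Ts = 80 + k * Cr2O3% = 80 + 8.0020 * 1.2578 = 90.0651 C


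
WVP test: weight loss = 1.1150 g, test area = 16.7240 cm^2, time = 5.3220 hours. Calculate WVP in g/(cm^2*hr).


Formula: WVP = loss / (area * time)
Substituting: WVP = 1.1150 / (16.7240 * 5.3220)
Result: 0.0125274 g/(cm^2*hr)


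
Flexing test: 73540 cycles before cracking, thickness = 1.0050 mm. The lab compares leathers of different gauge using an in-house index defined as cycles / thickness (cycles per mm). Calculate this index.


Formula: Index = cycles / thickness
Substituting: Index = 73540 / 1.0050
Result: 73174.1294 cycles/mm


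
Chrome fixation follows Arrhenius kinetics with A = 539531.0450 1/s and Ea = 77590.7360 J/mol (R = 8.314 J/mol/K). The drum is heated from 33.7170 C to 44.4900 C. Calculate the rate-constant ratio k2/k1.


T1 = 33.7170 + 273.15 = 306.8670 K; T2 = 44.4900 + 273.15 = 317.6400 K
k1 = A * exp(-Ea/(R*T1)) = 539531.0450 * exp(-77590.7360/(8.314*306.8670)) = 3.3428e-08 1/s
k2 = A * exp(-Ea/(R*T2)) = 539531.0450 * exp(-77590.7360/(8.314*317.6400)) = 9.3771e-08 1/s
k2/k1 = 9.3771e-08 / 3.3428e-08 = 2.8052


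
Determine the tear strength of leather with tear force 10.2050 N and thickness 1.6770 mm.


Formula: Tear strength = force / thickness
Substituting: Tear strength = 10.2050 / 1.6770
Result: 6.0853 N/mm


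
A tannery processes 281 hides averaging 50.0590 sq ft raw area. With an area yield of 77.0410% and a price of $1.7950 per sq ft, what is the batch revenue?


Raw_total = N * avg_area = 281 * 50.0590 = 14066.5790 sq ft
Finished = Raw_total * yield / 100 = 14066.5790 * 77.0410 / 100 = 10837.0331 sq ft
Value = Finished * price = 10837.0331 * 1.7950 = 19452.4745 $


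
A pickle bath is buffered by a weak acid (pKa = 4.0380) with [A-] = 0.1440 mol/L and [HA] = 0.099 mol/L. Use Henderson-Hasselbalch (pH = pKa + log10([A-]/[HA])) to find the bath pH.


ratio = [A-] / [HA] = 0.1440 / 0.099 = 1.4545
log10(ratio) = 0.1627
pH = pKa + log10(ratio) = 4.0380 + 0.1627 = 4.2007


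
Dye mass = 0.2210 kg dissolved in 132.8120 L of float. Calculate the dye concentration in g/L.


Formula: Conc = dye_mass(kg) / volume(L) * 1000
Substituting: Conc = 0.2210 / 132.8120 * 1000
Result: 1.6640 g/L


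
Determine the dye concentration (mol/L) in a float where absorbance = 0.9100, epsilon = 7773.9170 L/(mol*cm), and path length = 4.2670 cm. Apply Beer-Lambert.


Formula: c = A / (epsilon * l)
Substituting: c = 0.9100 / (7773.9170 * 4.2670)
Result: 2.7433e-05 mol/L


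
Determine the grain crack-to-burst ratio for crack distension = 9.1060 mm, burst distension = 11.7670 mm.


Formula: Ratio = crack / burst
Substituting: Ratio = 9.1060 / 11.7670
Result: 0.7739


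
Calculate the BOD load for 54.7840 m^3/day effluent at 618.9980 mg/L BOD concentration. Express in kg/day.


Formula: BOD_load = volume * conc / 1000
Substituting: BOD_load = 54.7840 * 618.9980 / 1000
Result: 33.9112 kg/day


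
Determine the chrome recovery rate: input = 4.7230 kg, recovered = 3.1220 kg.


Formula: Recovery = recovered / input * 100
Substituting: Recovery = 3.1220 / 4.7230 * 100
Result: 66.1021 %


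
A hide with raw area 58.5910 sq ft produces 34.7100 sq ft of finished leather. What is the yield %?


Formula: Yield = finished / raw * 100
Substituting: Yield = 34.7100 / 58.5910 * 100
Result: 59.2412 %


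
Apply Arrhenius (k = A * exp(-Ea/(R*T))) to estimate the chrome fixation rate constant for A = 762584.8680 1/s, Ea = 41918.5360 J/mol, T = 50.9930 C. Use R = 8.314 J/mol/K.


T_K = T_C + 273.15 = 50.9930 + 273.15 = 324.1430 K
exponent = -Ea / (R * T_K) = -41918.5360 / (8.314 * 324.1430) = -15.5546
k = A * exp(exponent) = 762584.8680 * exp(-15.5546) = 0.1340 1/s


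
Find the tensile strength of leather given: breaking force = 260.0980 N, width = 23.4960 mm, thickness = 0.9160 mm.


Formula: TS = force / (width * thickness)
Substituting: TS = 260.0980 / (23.4960 * 0.9160)
Result: 12.0850 N/mm^2


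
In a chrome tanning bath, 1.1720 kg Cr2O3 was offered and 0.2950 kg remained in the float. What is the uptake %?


Formula: Uptake = (offered - residual) / offered * 100
Substituting: Uptake = (1.1720 - 0.2950) / 1.1720 * 100
Result: 74.8294 %


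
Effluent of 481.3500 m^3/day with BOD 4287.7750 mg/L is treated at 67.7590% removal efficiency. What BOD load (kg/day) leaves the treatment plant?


Load_in = volume * conc / 1000 = 481.3500 * 4287.7750 / 1000 = 2063.9205 kg/day
Removed = Load_in * eff / 100 = 2063.9205 * 67.7590 / 100 = 1398.4919 kg/day
Load_out = Load_in - Removed = 2063.9205 - 1398.4919 = 665.4286 kg/day


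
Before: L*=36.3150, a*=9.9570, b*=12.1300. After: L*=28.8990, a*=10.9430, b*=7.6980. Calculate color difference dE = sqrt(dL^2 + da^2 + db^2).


dL = -7.4160, da = 0.9860, db = -4.4320
dE = sqrt((-7.4160)^2 + 0.9860^2 + (-4.4320)^2) = 8.6955


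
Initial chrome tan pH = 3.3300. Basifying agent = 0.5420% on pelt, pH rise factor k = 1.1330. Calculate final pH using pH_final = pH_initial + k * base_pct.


Formula: pH_final = pH_initial + k * base_pct
Substituting: pH_final = 3.3300 + 1.1330 * 0.5420
Result: 3.9441


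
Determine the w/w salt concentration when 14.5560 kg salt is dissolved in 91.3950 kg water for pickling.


Formula: Conc = salt / (water + salt) * 100
Substituting: Conc = 14.5560 / (91.3950 + 14.5560) * 100
Result: 13.7384 %


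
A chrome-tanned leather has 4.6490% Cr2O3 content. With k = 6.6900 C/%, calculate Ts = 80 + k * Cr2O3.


Formula: Ts = 80 + k * Cr2O3
Substituting: Ts = 80 + 6.6900 * 4.6490
Result: 111.1018 C


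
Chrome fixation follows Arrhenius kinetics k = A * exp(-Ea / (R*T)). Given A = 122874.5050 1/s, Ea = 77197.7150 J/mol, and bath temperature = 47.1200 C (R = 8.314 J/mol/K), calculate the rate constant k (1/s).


T_K = T_C + 273.15 = 47.1200 + 273.15 = 320.2700 K
exponent = -Ea / (R * T_K) = -77197.7150 / (8.314 * 320.2700) = -28.9920
k = A * exp(exponent) = 122874.5050 * exp(-28.9920) = 3.1506e-08 1/s


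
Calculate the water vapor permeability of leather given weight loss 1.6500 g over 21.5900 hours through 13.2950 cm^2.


Formula: WVP = loss / (area * time)
Substituting: WVP = 1.6500 / (13.2950 * 21.5900)
Result: 0.00574835 g/(cm^2*hr)


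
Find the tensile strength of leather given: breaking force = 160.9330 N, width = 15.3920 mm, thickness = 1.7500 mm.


Formula: TS = force / (width * thickness)
Substituting: TS = 160.9330 / (15.3920 * 1.7500)
Result: 5.9746 N/mm^2


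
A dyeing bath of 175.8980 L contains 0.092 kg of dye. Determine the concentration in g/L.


Formula: Conc = dye_mass(kg) / volume(L) * 1000
Substituting: Conc = 0.092 / 175.8980 * 1000
Result: 0.5230 g/L


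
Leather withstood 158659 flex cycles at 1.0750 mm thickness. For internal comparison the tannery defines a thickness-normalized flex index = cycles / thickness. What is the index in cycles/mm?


Formula: Index = cycles / thickness
Substituting: Index = 158659 / 1.0750
Result: 147589.7674 cycles/mm


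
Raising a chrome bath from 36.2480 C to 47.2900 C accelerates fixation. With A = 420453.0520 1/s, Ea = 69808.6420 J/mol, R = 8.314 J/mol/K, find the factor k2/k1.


T1 = 36.2480 + 273.15 = 309.3980 K; T2 = 47.2900 + 273.15 = 320.4400 K
k1 = A * exp(-Ea/(R*T1)) = 420453.0520 * exp(-69808.6420/(8.314*309.3980)) = 6.8822e-07 1/s
k2 = A * exp(-Ea/(R*T2)) = 420453.0520 * exp(-69808.6420/(8.314*320.4400)) = 1.7533e-06 1/s
k2/k1 = 1.7533e-06 / 6.8822e-07 = 2.5476


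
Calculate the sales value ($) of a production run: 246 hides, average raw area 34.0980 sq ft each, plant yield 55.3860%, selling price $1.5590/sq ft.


Raw_total = N * avg_area = 246 * 34.0980 = 8388.1080 sq ft
Finished = Raw_total * yield / 100 = 8388.1080 * 55.3860 / 100 = 4645.8375 sq ft
Value = Finished * price = 4645.8375 * 1.5590 = 7242.8607 $


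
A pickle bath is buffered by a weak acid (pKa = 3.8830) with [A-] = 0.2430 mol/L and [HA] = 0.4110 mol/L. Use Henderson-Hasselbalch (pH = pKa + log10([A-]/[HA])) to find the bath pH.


ratio = [A-] / [HA] = 0.2430 / 0.4110 = 0.5912
log10(ratio) = -0.2282
pH = pKa + log10(ratio) = 3.8830 - 0.2282 = 3.6548


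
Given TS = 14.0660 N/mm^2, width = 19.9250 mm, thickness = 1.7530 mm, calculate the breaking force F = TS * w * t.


Formula: F = TS * w * t
Substituting: F = 14.0660 * 19.9250 * 1.7530
Result: 491.3046 N


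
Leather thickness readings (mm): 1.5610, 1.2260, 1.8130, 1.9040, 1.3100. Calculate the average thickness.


Formula: Average = sum / n
Substituting: Average = 7.8140 / 5
Result: 1.5628 mm


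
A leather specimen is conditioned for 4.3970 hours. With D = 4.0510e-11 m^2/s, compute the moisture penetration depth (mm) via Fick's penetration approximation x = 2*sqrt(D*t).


t = 4.3970 hr * 3600 = 15829.2000 s
D * t = 4.0510e-11 * 15829.2000 = 6.4124e-07
x = 2 * sqrt(D*t) = 2 * sqrt(6.4124e-07) = 0.00160155 m = 1.6016 mm


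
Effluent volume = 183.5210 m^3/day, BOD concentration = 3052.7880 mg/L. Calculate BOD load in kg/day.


Formula: BOD_load = volume * conc / 1000
Substituting: BOD_load = 183.5210 * 3052.7880 / 1000
Result: 560.2507 kg/day


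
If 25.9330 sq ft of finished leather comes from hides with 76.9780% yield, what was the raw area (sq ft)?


Formula: raw = finished * 100 / yield
Substituting: raw = 25.9330 * 100 / 76.9780
Result: 33.6888 sq ft


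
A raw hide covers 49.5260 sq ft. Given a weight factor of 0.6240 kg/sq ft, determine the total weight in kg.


Formula: Weight = area * weight_per_sqft
Substituting: Weight = 49.5260 * 0.6240
Result: 30.9042 kg


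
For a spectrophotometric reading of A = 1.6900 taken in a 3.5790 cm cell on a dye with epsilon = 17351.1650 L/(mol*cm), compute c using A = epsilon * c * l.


Formula: c = A / (epsilon * l)
Substituting: c = 1.6900 / (17351.1650 * 3.5790)
Result: 2.7214e-05 mol/L


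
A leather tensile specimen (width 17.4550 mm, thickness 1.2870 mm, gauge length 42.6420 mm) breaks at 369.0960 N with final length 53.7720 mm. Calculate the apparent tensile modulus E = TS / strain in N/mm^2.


TS = F / (w * t) = 369.0960 / (17.4550 * 1.2870) = 16.4301 N/mm^2
strain = (Lf - L0) / L0 = (53.7720 - 42.6420) / 42.6420 = 0.2610
E = TS / strain = 16.4301 / 0.2610 = 62.9482 N/mm^2


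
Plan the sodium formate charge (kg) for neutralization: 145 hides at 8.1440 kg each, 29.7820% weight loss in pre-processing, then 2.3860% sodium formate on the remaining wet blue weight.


Total_raw = N * avg_wt = 145 * 8.1440 = 1180.8800 kg
Substrate = Total_raw * (1 - loss/100) = 1180.8800 * (1 - 29.7820/100) = 829.1903 kg
Neutralizer = Substrate * pct / 100 = 829.1903 * 2.3860 / 100 = 19.7845 kg


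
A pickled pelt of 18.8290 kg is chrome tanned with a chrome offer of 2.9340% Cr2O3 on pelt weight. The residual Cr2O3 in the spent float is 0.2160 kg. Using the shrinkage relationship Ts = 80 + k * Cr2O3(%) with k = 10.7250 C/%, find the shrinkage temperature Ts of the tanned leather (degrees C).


Offered = pelt * offer_pct / 100 = 18.8290 * 2.9340 / 100 = 0.5524 kg
Uptake = offered - residual = 0.5524 - 0.2160 = 0.3364 kg
Cr2O3% on pelt = uptake / pelt * 100 = 0.3364 / 18.8290 * 100 = 1.7868 %
Ts = 80 + k * Cr2O3% = 80 + 10.7250 * 1.7868 = 99.1638 C


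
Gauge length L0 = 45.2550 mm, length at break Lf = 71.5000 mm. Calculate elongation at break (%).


Formula: Elongation = (Lf - L0) / L0 * 100
Substituting: Elongation = (71.5000 - 45.2550) / 45.2550 * 100
Result: 57.9936 %


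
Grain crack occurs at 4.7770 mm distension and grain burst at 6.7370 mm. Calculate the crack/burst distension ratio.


Formula: Ratio = crack / burst
Substituting: Ratio = 4.7770 / 6.7370
Result: 0.7091


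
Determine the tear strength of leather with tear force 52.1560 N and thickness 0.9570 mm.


Formula: Tear strength = force / thickness
Substituting: Tear strength = 52.1560 / 0.9570
Result: 54.4995 N/mm


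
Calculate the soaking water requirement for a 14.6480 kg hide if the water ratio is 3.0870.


Formula: Water = hide_weight * ratio
Substituting: Water = 14.6480 * 3.0870
Result: 45.2184 kg


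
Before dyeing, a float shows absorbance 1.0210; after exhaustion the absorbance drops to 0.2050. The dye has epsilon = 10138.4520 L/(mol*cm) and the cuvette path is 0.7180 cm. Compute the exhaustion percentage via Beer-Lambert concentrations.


c_initial = A_i / (epsilon * l) = 1.0210 / (10138.4520 * 0.7180) = 1.4026e-04 mol/L
c_final = A_f / (epsilon * l) = 0.2050 / (10138.4520 * 0.7180) = 2.8162e-05 mol/L
Exhaustion = (c_initial - c_final) / c_initial * 100 = (1.4026e-04 - 2.8162e-05) / 1.4026e-04 * 100 = 79.9216 %


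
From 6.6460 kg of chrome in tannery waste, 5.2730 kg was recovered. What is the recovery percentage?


Formula: Recovery = recovered / input * 100
Substituting: Recovery = 5.2730 / 6.6460 * 100
Result: 79.3410 %


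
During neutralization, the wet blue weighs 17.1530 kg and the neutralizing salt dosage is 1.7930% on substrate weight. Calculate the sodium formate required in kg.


Formula: Neutralizer = substrate * pct / 100
Substituting: Neutralizer = 17.1530 * 1.7930 / 100
Result: 0.3076 kg


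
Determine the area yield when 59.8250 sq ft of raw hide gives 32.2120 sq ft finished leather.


Formula: Yield = finished / raw * 100
Substituting: Yield = 32.2120 / 59.8250 * 100
Result: 53.8437 %


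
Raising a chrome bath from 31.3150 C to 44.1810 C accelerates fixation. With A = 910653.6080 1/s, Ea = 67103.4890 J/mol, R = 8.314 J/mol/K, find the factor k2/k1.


T1 = 31.3150 + 273.15 = 304.4650 K; T2 = 44.1810 + 273.15 = 317.3310 K
k1 = A * exp(-Ea/(R*T1)) = 910653.6080 * exp(-67103.4890/(8.314*304.4650)) = 2.7959e-06 1/s
k2 = A * exp(-Ea/(R*T2)) = 910653.6080 * exp(-67103.4890/(8.314*317.3310)) = 8.1904e-06 1/s
k2/k1 = 8.1904e-06 / 2.7959e-06 = 2.9294


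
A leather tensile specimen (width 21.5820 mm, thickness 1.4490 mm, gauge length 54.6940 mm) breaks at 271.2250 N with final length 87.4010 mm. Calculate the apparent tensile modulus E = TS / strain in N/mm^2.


TS = F / (w * t) = 271.2250 / (21.5820 * 1.4490) = 8.6730 N/mm^2
strain = (Lf - L0) / L0 = (87.4010 - 54.6940) / 54.6940 = 0.5980
E = TS / strain = 8.6730 / 0.5980 = 14.5034 N/mm^2


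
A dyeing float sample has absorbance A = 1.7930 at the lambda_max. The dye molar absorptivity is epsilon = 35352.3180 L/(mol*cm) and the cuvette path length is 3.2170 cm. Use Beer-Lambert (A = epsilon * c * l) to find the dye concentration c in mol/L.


Formula: c = A / (epsilon * l)
Substituting: c = 1.7930 / (35352.3180 * 3.2170)
Result: 1.5766e-05 mol/L


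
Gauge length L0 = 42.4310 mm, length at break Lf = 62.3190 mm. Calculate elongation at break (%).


Formula: Elongation = (Lf - L0) / L0 * 100
Substituting: Elongation = (62.3190 - 42.4310) / 42.4310 * 100
Result: 46.8714 %


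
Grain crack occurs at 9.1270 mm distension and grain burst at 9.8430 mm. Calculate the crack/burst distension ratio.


Formula: Ratio = crack / burst
Substituting: Ratio = 9.1270 / 9.8430
Result: 0.9273


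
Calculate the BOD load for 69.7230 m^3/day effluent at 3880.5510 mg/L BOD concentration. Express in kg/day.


Formula: BOD_load = volume * conc / 1000
Substituting: BOD_load = 69.7230 * 3880.5510 / 1000
Result: 270.5637 kg/day


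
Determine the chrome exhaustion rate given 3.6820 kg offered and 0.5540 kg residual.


Formula: Uptake = (offered - residual) / offered * 100
Substituting: Uptake = (3.6820 - 0.5540) / 3.6820 * 100
Result: 84.9538 %


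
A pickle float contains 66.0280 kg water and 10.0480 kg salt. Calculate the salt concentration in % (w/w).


Formula: Conc = salt / (water + salt) * 100
Substituting: Conc = 10.0480 / (66.0280 + 10.0480) * 100
Result: 13.2078 %


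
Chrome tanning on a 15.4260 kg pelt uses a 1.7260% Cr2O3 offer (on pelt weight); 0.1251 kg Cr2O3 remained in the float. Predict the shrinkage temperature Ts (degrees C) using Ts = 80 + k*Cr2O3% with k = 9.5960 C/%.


Offered = pelt * offer_pct / 100 = 15.4260 * 1.7260 / 100 = 0.2663 kg
Uptake = offered - residual = 0.2663 - 0.1251 = 0.1412 kg
Cr2O3% on pelt = uptake / pelt * 100 = 0.1412 / 15.4260 * 100 = 0.9150 %
Ts = 80 + k * Cr2O3% = 80 + 9.5960 * 0.9150 = 88.7806 C


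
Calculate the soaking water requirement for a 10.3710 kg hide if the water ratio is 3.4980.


Formula: Water = hide_weight * ratio
Substituting: Water = 10.3710 * 3.4980
Result: 36.2778 kg


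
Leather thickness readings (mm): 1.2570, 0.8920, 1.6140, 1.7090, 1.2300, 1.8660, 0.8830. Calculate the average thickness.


Formula: Average = sum / n
Substituting: Average = 9.4510 / 7
Result: 1.3501 mm


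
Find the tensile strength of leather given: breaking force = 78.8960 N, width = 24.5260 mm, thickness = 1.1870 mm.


Formula: TS = force / (width * thickness)
Substituting: TS = 78.8960 / (24.5260 * 1.1870)
Result: 2.7101 N/mm^2


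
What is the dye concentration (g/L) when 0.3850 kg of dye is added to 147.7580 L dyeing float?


Formula: Conc = dye_mass(kg) / volume(L) * 1000
Substituting: Conc = 0.3850 / 147.7580 * 1000
Result: 2.6056 g/L


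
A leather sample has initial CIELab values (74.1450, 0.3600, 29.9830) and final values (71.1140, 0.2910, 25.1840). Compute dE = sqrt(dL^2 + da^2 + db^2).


dL = -3.0310, da = -0.069, db = -4.7990
dE = sqrt((-3.0310)^2 + (-0.069)^2 + (-4.7990)^2) = 5.6765


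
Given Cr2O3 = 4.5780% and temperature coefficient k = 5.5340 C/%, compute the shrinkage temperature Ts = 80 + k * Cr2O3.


Formula: Ts = 80 + k * Cr2O3
Substituting: Ts = 80 + 5.5340 * 4.5780
Result: 105.3347 C


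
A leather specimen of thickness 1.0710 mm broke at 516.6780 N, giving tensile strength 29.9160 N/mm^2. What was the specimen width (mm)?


Formula: w = F / (TS * t)
Substituting: w = 516.6780 / (29.9160 * 1.0710)
Result: 16.1260 mm


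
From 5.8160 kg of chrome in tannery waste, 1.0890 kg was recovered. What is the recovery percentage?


Formula: Recovery = recovered / input * 100
Substituting: Recovery = 1.0890 / 5.8160 * 100
Result: 18.7242 %


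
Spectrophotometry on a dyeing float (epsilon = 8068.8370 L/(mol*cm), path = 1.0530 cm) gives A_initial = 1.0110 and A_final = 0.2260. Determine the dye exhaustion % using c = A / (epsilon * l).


c_initial = A_i / (epsilon * l) = 1.0110 / (8068.8370 * 1.0530) = 1.1899e-04 mol/L
c_final = A_f / (epsilon * l) = 0.2260 / (8068.8370 * 1.0530) = 2.6599e-05 mol/L
Exhaustion = (c_initial - c_final) / c_initial * 100 = (1.1899e-04 - 2.6599e-05) / 1.1899e-04 * 100 = 77.6459 %


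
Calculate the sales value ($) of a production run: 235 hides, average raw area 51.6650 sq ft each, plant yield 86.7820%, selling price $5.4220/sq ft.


Raw_total = N * avg_area = 235 * 51.6650 = 12141.2750 sq ft
Finished = Raw_total * yield / 100 = 12141.2750 * 86.7820 / 100 = 10536.4413 sq ft
Value = Finished * price = 10536.4413 * 5.4220 = 57128.5846 $


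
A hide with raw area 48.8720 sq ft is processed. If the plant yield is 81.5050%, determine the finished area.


Formula: finished = raw * yield / 100
Substituting: finished = 48.8720 * 81.5050 / 100
Result: 39.8331 sq ft


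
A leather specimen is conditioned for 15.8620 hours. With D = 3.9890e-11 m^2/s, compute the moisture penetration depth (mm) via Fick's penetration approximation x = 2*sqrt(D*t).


t = 15.8620 hr * 3600 = 57103.2000 s
D * t = 3.9890e-11 * 57103.2000 = 2.2778e-06
x = 2 * sqrt(D*t) = 2 * sqrt(2.2778e-06) = 0.00301851 m = 3.0185 mm


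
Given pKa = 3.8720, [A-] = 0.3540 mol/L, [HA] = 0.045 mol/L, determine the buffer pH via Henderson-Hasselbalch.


ratio = [A-] / [HA] = 0.3540 / 0.045 = 7.8667
log10(ratio) = 0.8958
pH = pKa + log10(ratio) = 3.8720 + 0.8958 = 4.7678


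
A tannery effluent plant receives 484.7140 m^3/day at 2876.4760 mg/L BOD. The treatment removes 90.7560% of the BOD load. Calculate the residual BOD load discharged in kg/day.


Load_in = volume * conc / 1000 = 484.7140 * 2876.4760 / 1000 = 1394.2682 kg/day
Removed = Load_in * eff / 100 = 1394.2682 * 90.7560 / 100 = 1265.3820 kg/day
Load_out = Load_in - Removed = 1394.2682 - 1265.3820 = 128.8862 kg/day


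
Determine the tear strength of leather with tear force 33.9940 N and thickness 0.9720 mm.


Formula: Tear strength = force / thickness
Substituting: Tear strength = 33.9940 / 0.9720
Result: 34.9733 N/mm


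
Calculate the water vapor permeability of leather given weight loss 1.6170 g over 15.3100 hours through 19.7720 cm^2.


Formula: WVP = loss / (area * time)
Substituting: WVP = 1.6170 / (19.7720 * 15.3100)
Result: 0.00534176 g/(cm^2*hr)


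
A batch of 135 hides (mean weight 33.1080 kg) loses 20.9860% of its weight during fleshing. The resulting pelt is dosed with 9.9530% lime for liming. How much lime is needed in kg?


Total_raw = N * avg_wt = 135 * 33.1080 = 4469.5800 kg
Substrate = Total_raw * (1 - loss/100) = 4469.5800 * (1 - 20.9860/100) = 3531.5939 kg
Lime = Substrate * pct / 100 = 3531.5939 * 9.9530 / 100 = 351.4995 kg


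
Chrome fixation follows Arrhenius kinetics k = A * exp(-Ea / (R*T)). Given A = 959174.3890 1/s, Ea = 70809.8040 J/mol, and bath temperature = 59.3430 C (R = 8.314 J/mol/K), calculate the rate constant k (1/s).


T_K = T_C + 273.15 = 59.3430 + 273.15 = 332.4930 K
exponent = -Ea / (R * T_K) = -70809.8040 / (8.314 * 332.4930) = -25.6154
k = A * exp(exponent) = 959174.3890 * exp(-25.6154) = 7.1991e-06 1/s


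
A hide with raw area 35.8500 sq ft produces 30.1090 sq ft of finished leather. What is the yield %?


Formula: Yield = finished / raw * 100
Substituting: Yield = 30.1090 / 35.8500 * 100
Result: 83.9861 %


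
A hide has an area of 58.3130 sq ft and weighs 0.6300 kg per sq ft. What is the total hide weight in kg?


Formula: Weight = area * weight_per_sqft
Substituting: Weight = 58.3130 * 0.6300
Result: 36.7372 kg


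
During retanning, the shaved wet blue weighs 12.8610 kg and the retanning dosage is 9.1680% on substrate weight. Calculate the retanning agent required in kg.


Formula: Retan = substrate * pct / 100
Substituting: Retan = 12.8610 * 9.1680 / 100
Result: 1.1791 kg


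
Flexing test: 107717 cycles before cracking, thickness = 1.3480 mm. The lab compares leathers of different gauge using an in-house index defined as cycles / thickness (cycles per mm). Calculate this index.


Formula: Index = cycles / thickness
Substituting: Index = 107717 / 1.3480
Result: 79908.7537 cycles/mm


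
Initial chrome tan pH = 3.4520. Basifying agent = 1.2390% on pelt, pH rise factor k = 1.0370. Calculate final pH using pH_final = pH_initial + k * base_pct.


Formula: pH_final = pH_initial + k * base_pct
Substituting: pH_final = 3.4520 + 1.0370 * 1.2390
Result: 4.7368


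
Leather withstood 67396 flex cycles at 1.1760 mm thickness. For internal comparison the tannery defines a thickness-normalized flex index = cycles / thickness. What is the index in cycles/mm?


Formula: Index = cycles / thickness
Substituting: Index = 67396 / 1.1760
Result: 57309.5238 cycles/mm


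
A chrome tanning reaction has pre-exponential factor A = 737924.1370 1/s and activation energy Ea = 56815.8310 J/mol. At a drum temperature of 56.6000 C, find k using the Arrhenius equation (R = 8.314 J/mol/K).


T_K = T_C + 273.15 = 56.6000 + 273.15 = 329.7500 K
exponent = -Ea / (R * T_K) = -56815.8310 / (8.314 * 329.7500) = -20.7240
k = A * exp(exponent) = 737924.1370 * exp(-20.7240) = 7.3735e-04 1/s


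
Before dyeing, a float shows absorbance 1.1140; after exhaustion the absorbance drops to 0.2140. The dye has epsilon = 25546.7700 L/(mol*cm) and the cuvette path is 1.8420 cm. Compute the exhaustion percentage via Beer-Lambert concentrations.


c_initial = A_i / (epsilon * l) = 1.1140 / (25546.7700 * 1.8420) = 2.3673e-05 mol/L
c_final = A_f / (epsilon * l) = 0.2140 / (25546.7700 * 1.8420) = 4.5477e-06 mol/L
Exhaustion = (c_initial - c_final) / c_initial * 100 = (2.3673e-05 - 4.5477e-06) / 2.3673e-05 * 100 = 80.7899 %


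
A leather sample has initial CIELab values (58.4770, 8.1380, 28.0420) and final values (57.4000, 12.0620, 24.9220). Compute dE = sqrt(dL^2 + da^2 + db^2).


dL = -1.0770, da = 3.9240, db = -3.1200
dE = sqrt((-1.0770)^2 + 3.9240^2 + (-3.1200)^2) = 5.1276


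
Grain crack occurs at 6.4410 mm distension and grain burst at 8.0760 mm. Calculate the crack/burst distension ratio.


Formula: Ratio = crack / burst
Substituting: Ratio = 6.4410 / 8.0760
Result: 0.7975


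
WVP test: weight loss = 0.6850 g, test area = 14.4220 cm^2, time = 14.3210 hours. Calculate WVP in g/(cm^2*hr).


Formula: WVP = loss / (area * time)
Substituting: WVP = 0.6850 / (14.4220 * 14.3210)
Result: 0.00331659 g/(cm^2*hr)


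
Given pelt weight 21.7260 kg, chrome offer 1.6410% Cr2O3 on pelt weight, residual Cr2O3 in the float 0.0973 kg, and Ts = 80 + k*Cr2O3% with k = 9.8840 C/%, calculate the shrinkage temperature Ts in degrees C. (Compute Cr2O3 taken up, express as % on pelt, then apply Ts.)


Offered = pelt * offer_pct / 100 = 21.7260 * 1.6410 / 100 = 0.3565 kg
Uptake = offered - residual = 0.3565 - 0.0973 = 0.2592 kg
Cr2O3% on pelt = uptake / pelt * 100 = 0.2592 / 21.7260 * 100 = 1.1931 %
Ts = 80 + k * Cr2O3% = 80 + 9.8840 * 1.1931 = 91.7931 C


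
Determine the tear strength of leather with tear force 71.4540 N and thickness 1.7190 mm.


Formula: Tear strength = force / thickness
Substituting: Tear strength = 71.4540 / 1.7190
Result: 41.5672 N/mm


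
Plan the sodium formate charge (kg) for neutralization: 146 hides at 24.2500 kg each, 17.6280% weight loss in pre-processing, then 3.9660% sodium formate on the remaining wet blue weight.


Total_raw = N * avg_wt = 146 * 24.2500 = 3540.5000 kg
Substrate = Total_raw * (1 - loss/100) = 3540.5000 * (1 - 17.6280/100) = 2916.3807 kg
Neutralizer = Substrate * pct / 100 = 2916.3807 * 3.9660 / 100 = 115.6637 kg


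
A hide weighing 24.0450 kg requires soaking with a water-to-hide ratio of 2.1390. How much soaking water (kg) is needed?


Formula: Water = hide_weight * ratio
Substituting: Water = 24.0450 * 2.1390
Result: 51.4323 kg


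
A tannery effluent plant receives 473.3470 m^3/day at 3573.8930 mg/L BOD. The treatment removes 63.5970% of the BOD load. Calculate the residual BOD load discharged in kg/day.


Load_in = volume * conc / 1000 = 473.3470 * 3573.8930 / 1000 = 1691.6915 kg/day
Removed = Load_in * eff / 100 = 1691.6915 * 63.5970 / 100 = 1075.8651 kg/day
Load_out = Load_in - Removed = 1691.6915 - 1075.8651 = 615.8265 kg/day


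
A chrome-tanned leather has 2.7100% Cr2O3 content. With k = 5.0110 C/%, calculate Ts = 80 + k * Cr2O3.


Formula: Ts = 80 + k * Cr2O3
Substituting: Ts = 80 + 5.0110 * 2.7100
Result: 93.5798 C


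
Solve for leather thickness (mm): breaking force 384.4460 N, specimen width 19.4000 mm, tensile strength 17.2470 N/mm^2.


Formula: t = F / (TS * w)
Substituting: t = 384.4460 / (17.2470 * 19.4000)
Result: 1.1490 mm


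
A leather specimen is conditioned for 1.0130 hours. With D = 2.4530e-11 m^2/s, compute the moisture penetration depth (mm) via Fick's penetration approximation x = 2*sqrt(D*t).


t = 1.0130 hr * 3600 = 3646.8000 s
D * t = 2.4530e-11 * 3646.8000 = 8.9456e-08
x = 2 * sqrt(D*t) = 2 * sqrt(8.9456e-08) = 5.9818e-04 m = 0.5982 mm


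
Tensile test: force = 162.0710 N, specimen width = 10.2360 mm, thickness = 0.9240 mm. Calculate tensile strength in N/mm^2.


Formula: TS = force / (width * thickness)
Substituting: TS = 162.0710 / (10.2360 * 0.9240)
Result: 17.1357 N/mm^2


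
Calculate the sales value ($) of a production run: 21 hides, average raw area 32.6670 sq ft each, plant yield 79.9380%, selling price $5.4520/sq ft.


Raw_total = N * avg_area = 21 * 32.6670 = 686.0070 sq ft
Finished = Raw_total * yield / 100 = 686.0070 * 79.9380 / 100 = 548.3803 sq ft
Value = Finished * price = 548.3803 * 5.4520 = 2989.7693 $


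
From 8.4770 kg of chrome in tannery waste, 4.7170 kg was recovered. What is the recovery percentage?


Formula: Recovery = recovered / input * 100
Substituting: Recovery = 4.7170 / 8.4770 * 100
Result: 55.6447 %


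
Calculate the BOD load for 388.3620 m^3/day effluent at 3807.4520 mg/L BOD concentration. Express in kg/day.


Formula: BOD_load = volume * conc / 1000
Substituting: BOD_load = 388.3620 * 3807.4520 / 1000
Result: 1478.6697 kg/day


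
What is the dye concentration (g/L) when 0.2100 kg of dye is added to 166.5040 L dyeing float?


Formula: Conc = dye_mass(kg) / volume(L) * 1000
Substituting: Conc = 0.2100 / 166.5040 * 1000
Result: 1.2612 g/L


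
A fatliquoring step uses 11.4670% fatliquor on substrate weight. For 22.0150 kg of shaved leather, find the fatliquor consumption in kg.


Formula: Fat = substrate * pct / 100
Substituting: Fat = 22.0150 * 11.4670 / 100
Result: 2.5245 kg


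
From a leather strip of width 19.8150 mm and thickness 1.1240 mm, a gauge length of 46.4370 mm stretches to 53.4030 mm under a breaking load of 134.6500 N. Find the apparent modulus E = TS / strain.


TS = F / (w * t) = 134.6500 / (19.8150 * 1.1240) = 6.0457 N/mm^2
strain = (Lf - L0) / L0 = (53.4030 - 46.4370) / 46.4370 = 0.1500
E = TS / strain = 6.0457 / 0.1500 = 40.3020 N/mm^2


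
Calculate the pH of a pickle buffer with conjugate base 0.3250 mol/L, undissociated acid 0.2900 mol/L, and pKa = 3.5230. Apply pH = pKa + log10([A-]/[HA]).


ratio = [A-] / [HA] = 0.3250 / 0.2900 = 1.1207
log10(ratio) = 0.0494854
pH = pKa + log10(ratio) = 3.5230 + 0.0494854 = 3.5725


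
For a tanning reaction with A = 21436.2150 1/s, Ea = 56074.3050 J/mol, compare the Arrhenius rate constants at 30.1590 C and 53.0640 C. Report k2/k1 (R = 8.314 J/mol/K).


T1 = 30.1590 + 273.15 = 303.3090 K; T2 = 53.0640 + 273.15 = 326.2140 K
k1 = A * exp(-Ea/(R*T1)) = 21436.2150 * exp(-56074.3050/(8.314*303.3090)) = 4.7197e-06 1/s
k2 = A * exp(-Ea/(R*T2)) = 21436.2150 * exp(-56074.3050/(8.314*326.2140)) = 2.2490e-05 1/s
k2/k1 = 2.2490e-05 / 4.7197e-06 = 4.7652


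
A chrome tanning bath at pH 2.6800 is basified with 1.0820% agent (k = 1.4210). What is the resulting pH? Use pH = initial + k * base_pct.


Formula: pH_final = pH_initial + k * base_pct
Substituting: pH_final = 2.6800 + 1.4210 * 1.0820
Result: 4.2175


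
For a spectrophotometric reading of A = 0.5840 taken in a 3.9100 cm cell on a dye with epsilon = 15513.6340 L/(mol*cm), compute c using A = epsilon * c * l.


Formula: c = A / (epsilon * l)
Substituting: c = 0.5840 / (15513.6340 * 3.9100)
Result: 9.6277e-06 mol/L


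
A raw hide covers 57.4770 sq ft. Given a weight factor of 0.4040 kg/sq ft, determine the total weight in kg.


Formula: Weight = area * weight_per_sqft
Substituting: Weight = 57.4770 * 0.4040
Result: 23.2207 kg


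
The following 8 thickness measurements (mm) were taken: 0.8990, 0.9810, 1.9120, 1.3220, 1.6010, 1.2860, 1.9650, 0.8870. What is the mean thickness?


Formula: Average = sum / n
Substituting: Average = 10.8530 / 8
Result: 1.3566 mm
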